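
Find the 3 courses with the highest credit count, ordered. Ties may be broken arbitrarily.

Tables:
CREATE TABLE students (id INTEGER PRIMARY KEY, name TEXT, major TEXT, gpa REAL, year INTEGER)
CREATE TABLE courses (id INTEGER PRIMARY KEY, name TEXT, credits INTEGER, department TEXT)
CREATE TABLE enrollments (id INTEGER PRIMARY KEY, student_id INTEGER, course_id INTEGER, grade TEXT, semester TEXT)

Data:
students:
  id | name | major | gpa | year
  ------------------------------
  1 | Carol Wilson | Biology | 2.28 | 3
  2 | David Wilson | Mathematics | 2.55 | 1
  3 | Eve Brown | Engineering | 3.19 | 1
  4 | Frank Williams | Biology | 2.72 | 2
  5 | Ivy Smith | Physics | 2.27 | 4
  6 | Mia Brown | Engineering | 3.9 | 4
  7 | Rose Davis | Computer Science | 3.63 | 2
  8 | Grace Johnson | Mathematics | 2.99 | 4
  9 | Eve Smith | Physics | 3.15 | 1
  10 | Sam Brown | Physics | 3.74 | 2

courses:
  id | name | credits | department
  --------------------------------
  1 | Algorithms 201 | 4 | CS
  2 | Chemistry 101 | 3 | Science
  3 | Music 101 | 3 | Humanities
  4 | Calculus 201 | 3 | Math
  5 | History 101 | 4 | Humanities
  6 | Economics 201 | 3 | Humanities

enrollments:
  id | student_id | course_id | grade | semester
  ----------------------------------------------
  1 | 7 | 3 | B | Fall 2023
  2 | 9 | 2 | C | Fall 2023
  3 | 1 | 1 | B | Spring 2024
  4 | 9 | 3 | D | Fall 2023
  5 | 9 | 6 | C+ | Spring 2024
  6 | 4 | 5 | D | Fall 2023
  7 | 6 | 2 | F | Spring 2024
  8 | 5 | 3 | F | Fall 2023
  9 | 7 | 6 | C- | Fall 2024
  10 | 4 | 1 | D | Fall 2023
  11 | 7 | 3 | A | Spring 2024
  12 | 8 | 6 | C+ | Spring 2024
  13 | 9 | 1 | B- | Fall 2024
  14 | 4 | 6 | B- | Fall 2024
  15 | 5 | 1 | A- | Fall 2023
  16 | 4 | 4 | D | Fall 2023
SELECT name, credits FROM courses ORDER BY credits DESC LIMIT 3

Execution result:
name | credits
Algorithms 201 | 4
History 101 | 4
Chemistry 101 | 3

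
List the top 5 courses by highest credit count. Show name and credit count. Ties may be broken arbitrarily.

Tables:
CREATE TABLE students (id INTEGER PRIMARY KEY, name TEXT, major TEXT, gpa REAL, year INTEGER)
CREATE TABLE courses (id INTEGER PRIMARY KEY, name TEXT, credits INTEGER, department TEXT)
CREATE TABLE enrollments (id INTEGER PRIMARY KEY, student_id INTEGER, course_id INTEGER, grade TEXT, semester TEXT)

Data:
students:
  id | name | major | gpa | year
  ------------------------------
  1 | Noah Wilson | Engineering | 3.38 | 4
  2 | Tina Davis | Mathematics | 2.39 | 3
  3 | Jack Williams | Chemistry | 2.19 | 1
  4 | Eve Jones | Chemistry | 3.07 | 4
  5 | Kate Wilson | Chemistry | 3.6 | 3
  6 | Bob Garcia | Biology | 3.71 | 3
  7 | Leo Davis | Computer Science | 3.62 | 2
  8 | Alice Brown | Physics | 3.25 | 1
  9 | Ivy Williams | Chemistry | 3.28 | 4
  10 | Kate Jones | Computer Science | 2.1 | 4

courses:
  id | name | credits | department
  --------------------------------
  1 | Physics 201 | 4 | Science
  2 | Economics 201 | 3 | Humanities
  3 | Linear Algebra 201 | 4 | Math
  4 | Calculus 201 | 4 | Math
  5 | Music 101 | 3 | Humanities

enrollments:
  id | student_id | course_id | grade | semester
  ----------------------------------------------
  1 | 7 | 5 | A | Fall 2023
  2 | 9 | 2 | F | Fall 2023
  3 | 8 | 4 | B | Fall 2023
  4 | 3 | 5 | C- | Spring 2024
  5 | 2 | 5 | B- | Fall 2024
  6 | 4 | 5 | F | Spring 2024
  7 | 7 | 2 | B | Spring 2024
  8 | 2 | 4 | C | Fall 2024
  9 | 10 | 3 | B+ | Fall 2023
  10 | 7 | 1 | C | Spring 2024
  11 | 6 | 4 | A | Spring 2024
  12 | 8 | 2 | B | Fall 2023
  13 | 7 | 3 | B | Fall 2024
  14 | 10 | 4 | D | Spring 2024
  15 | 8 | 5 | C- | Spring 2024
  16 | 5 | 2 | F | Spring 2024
SELECT name, credits FROM courses ORDER BY credits DESC LIMIT 5

Execution result:
name | credits
Physics 201 | 4
Linear Algebra 201 | 4
Calculus 201 | 4
Economics 201 | 3
Music 101 | 3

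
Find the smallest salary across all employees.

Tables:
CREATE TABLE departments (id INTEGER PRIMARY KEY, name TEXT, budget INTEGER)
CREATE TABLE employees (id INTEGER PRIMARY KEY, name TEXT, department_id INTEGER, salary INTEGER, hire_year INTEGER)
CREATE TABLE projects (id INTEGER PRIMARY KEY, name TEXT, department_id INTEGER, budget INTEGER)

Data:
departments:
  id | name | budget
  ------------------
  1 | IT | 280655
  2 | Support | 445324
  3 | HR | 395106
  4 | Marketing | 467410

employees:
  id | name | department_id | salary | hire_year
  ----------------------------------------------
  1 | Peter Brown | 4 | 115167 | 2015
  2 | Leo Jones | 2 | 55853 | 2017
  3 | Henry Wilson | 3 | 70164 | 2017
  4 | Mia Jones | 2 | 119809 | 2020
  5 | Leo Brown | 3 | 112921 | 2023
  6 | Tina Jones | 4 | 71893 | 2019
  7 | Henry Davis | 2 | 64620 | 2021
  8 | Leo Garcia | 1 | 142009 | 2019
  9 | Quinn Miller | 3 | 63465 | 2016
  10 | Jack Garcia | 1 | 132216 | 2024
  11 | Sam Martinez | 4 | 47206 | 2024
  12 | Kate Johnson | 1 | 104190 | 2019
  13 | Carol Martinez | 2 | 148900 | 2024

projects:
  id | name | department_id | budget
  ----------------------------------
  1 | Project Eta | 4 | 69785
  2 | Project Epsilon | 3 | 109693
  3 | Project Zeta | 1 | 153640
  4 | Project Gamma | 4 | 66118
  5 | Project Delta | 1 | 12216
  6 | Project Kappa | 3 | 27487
SELECT MIN(salary) FROM employees

Execution result:
47206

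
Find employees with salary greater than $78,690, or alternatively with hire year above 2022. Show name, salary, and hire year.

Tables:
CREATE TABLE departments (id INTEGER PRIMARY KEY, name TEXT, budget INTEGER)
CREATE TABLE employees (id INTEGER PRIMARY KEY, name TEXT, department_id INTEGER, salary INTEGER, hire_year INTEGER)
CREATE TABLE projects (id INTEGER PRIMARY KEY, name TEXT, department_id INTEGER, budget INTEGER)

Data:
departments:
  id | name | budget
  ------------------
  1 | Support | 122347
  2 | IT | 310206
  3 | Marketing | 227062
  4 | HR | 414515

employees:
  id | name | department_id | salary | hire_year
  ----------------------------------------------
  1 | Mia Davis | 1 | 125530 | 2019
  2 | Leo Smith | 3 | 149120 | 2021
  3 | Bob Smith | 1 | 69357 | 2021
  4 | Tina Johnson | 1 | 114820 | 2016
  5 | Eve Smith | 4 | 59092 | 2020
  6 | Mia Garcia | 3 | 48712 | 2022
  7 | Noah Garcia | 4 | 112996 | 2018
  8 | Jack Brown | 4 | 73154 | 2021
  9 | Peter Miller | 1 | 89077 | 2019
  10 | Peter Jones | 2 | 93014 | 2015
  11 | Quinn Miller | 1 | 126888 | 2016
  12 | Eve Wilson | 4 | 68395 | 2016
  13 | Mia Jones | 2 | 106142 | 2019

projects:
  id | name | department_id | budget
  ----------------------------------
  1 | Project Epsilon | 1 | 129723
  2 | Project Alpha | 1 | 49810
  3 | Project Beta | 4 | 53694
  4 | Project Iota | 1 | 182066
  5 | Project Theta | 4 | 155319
SELECT name, salary, hire_year FROM employees WHERE salary > 78690 OR hire_year > 2022

Execution result:
name | salary | hire_year
Mia Davis | 125530 | 2019
Leo Smith | 149120 | 2021
Tina Johnson | 114820 | 2016
Noah Garcia | 112996 | 2018
Peter Miller | 89077 | 2019
Peter Jones | 93014 | 2015
Quinn Miller | 126888 | 2016
Mia Jones | 106142 | 2019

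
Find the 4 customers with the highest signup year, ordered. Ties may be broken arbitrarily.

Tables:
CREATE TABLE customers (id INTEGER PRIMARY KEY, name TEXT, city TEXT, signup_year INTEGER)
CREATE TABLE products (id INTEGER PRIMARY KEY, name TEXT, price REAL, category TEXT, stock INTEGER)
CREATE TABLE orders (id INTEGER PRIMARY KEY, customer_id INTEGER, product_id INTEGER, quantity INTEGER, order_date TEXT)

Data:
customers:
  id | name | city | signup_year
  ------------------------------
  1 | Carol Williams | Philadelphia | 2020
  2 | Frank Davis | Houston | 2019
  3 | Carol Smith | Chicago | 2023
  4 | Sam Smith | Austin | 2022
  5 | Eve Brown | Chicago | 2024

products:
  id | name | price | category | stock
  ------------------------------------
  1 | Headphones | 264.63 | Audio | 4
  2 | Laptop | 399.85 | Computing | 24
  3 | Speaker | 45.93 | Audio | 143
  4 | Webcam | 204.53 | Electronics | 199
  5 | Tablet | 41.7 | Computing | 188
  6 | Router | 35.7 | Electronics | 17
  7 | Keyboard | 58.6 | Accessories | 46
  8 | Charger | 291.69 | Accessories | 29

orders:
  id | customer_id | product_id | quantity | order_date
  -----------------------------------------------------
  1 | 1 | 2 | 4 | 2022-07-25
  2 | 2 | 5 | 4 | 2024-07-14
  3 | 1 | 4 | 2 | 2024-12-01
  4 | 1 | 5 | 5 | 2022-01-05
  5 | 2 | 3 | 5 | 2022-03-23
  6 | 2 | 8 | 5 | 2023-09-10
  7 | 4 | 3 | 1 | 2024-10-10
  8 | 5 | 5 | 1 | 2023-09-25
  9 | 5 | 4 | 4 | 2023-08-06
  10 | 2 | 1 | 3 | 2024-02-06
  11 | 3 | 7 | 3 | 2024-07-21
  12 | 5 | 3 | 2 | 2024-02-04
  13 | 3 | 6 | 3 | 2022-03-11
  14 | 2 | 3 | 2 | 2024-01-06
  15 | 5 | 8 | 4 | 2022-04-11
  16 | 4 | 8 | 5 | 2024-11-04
SELECT name, signup_year FROM customers ORDER BY signup_year DESC LIMIT 4

Execution result:
name | signup_year
Eve Brown | 2024
Carol Smith | 2023
Sam Smith | 2022
Carol Williams | 2020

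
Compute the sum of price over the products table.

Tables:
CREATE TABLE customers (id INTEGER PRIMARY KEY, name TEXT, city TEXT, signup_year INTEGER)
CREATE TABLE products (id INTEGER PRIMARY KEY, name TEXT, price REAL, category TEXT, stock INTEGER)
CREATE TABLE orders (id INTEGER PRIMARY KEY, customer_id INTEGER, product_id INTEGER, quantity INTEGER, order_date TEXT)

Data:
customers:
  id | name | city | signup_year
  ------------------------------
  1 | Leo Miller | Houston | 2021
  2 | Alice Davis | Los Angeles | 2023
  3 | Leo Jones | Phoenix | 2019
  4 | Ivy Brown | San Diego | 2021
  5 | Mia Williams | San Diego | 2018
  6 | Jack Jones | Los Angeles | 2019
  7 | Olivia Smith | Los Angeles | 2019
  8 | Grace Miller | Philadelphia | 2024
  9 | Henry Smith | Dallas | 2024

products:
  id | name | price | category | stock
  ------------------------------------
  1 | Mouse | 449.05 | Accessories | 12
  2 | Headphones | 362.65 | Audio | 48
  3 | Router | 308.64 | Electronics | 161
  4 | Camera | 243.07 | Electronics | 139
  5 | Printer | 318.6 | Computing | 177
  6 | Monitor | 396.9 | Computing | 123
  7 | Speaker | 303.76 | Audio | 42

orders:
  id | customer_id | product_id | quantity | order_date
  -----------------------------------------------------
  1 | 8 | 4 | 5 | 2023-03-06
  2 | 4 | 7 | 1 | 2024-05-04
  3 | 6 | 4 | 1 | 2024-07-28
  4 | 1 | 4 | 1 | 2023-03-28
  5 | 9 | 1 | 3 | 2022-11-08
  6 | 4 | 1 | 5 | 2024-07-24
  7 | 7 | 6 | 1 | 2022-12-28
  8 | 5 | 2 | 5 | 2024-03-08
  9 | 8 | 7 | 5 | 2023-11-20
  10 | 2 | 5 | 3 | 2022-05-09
SELECT SUM(price) FROM products

Execution result:
2382.67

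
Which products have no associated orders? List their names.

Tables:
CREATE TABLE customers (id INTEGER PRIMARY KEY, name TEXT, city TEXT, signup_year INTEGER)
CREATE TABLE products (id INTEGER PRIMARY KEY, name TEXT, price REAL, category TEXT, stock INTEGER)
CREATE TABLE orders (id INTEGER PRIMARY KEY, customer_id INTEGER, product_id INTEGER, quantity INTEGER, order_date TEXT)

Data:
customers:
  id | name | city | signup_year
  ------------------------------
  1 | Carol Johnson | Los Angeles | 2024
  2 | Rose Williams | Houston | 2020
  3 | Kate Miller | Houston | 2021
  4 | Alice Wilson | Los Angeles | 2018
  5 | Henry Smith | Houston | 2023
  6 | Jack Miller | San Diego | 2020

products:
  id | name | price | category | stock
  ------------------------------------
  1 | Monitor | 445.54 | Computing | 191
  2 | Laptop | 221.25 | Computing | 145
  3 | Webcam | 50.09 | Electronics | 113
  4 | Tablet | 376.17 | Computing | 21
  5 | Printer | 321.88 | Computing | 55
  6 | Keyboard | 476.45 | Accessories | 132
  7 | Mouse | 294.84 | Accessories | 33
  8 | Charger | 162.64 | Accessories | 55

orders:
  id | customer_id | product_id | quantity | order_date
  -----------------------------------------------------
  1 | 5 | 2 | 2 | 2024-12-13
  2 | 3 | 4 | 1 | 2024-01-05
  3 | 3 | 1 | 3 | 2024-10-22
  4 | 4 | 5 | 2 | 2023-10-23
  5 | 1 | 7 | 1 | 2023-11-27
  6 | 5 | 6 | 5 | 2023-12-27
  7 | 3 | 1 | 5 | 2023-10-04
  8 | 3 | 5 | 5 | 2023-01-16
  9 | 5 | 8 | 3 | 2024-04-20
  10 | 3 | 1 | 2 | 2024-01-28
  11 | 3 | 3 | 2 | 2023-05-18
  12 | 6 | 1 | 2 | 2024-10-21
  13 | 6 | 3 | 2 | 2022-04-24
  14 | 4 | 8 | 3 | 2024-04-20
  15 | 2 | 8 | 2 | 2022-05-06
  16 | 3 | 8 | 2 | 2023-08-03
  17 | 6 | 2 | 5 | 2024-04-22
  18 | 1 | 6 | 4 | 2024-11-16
SELECT p.name FROM products p LEFT JOIN orders c ON c.product_id = p.id WHERE c.id IS NULL

Execution result:
(no rows)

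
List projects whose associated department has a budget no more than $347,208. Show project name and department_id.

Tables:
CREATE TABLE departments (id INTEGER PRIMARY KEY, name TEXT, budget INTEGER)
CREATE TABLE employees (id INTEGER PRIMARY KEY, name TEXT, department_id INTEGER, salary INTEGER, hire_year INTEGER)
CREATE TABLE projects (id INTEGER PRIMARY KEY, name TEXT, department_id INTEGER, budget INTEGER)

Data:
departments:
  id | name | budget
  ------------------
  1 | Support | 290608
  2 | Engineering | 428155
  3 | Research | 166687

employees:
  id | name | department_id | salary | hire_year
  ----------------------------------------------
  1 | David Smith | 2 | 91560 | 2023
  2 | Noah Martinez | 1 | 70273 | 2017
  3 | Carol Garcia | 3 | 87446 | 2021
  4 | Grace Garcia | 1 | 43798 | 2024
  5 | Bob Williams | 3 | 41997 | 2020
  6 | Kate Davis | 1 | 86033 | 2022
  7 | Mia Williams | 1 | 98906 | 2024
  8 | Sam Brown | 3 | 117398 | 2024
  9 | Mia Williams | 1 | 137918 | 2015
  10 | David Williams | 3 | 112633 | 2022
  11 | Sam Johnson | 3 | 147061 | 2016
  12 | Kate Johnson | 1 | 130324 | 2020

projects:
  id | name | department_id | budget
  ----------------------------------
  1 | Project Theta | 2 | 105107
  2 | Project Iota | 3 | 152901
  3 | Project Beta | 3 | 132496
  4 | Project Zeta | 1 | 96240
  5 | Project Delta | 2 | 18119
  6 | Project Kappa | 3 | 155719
SELECT name, department_id FROM projects WHERE department_id IN (SELECT id FROM departments WHERE budget <= 347208)

Execution result:
name | department_id
Project Iota | 3
Project Beta | 3
Project Zeta | 1
Project Kappa | 3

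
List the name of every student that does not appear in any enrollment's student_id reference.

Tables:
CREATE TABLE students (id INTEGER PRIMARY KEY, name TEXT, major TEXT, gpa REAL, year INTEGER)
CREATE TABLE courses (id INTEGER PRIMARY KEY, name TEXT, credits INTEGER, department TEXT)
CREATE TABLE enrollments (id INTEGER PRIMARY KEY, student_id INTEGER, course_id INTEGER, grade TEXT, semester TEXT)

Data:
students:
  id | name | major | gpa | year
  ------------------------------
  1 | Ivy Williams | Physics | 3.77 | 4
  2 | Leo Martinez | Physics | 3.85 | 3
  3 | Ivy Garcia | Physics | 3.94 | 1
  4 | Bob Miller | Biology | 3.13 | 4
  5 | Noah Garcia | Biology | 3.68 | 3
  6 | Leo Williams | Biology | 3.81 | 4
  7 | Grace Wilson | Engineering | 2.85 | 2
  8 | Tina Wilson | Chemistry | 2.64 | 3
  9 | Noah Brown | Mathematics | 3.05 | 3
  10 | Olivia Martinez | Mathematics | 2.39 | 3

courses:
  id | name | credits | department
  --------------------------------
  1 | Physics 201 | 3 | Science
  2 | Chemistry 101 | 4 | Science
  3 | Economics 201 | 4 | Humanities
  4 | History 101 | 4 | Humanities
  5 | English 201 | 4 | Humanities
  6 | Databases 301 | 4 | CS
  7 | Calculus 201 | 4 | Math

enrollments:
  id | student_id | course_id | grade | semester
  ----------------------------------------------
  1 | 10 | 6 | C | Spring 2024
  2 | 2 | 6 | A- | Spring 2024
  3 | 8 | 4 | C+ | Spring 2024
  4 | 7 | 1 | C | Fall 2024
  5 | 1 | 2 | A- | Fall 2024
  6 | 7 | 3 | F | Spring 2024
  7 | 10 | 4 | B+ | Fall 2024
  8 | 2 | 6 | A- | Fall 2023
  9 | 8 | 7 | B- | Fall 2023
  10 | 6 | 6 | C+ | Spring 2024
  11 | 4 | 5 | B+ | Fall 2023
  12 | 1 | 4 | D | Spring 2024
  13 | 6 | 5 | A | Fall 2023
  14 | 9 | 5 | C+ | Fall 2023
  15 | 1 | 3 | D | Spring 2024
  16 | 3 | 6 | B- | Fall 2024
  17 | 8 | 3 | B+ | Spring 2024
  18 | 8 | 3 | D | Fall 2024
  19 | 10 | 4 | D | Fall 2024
SELECT p.name FROM students p LEFT JOIN enrollments c ON c.student_id = p.id WHERE c.id IS NULL

Execution result:
Noah Garcia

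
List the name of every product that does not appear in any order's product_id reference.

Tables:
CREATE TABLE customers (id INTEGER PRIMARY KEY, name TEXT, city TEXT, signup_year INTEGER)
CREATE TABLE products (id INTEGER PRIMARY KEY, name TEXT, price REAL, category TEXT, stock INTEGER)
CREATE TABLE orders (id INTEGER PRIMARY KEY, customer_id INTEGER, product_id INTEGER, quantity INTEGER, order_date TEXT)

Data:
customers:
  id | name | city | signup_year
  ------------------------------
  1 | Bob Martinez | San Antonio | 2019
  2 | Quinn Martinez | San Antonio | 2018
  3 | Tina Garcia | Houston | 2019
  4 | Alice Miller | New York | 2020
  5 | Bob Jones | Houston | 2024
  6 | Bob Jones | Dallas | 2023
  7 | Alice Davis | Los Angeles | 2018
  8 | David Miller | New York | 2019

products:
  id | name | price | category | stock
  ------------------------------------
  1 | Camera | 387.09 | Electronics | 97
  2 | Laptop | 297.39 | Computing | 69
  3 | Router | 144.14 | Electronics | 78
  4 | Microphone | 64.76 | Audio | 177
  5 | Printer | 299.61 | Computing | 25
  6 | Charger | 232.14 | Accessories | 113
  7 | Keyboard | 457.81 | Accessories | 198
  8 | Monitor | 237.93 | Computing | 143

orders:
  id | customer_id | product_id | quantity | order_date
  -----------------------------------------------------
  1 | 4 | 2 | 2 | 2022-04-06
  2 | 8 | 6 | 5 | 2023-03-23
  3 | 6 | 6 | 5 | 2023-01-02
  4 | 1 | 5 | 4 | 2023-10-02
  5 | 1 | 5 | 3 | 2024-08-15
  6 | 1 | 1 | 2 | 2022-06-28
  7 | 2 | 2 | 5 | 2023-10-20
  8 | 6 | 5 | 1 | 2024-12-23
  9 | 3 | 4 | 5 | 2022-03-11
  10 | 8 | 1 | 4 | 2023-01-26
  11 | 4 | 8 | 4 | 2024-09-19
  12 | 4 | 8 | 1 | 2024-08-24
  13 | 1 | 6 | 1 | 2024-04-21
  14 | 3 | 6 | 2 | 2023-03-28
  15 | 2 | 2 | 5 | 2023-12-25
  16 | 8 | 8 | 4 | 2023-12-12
SELECT p.name FROM products p LEFT JOIN orders c ON c.product_id = p.id WHERE c.id IS NULL

Execution result:
name
Router
Keyboard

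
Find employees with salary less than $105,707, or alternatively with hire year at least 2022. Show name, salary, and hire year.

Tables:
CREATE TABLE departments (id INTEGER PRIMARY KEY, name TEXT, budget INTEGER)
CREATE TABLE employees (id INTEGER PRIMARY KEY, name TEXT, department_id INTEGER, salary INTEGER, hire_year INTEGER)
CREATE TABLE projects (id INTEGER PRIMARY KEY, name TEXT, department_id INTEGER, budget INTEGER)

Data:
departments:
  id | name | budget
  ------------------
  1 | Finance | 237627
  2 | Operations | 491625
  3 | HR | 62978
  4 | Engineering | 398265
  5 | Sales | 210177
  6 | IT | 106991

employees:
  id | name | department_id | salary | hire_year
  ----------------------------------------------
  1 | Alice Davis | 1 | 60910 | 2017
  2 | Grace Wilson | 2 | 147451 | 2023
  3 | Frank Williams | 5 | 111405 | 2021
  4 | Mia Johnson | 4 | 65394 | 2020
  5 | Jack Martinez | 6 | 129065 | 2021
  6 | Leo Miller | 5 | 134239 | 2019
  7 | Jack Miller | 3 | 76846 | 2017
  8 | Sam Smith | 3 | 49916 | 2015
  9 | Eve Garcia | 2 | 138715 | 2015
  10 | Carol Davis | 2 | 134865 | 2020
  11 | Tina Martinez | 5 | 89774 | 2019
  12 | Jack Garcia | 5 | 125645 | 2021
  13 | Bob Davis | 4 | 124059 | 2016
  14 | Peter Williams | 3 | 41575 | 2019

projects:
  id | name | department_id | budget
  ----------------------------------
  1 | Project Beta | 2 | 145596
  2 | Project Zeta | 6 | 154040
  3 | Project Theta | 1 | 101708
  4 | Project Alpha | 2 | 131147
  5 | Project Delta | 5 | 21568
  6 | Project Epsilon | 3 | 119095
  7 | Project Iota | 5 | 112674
SELECT name, salary, hire_year FROM employees WHERE salary < 105707 OR hire_year >= 2022

Execution result:
name | salary | hire_year
Alice Davis | 60910 | 2017
Grace Wilson | 147451 | 2023
Mia Johnson | 65394 | 2020
Jack Miller | 76846 | 2017
Sam Smith | 49916 | 2015
Tina Martinez | 89774 | 2019
Peter Williams | 41575 | 2019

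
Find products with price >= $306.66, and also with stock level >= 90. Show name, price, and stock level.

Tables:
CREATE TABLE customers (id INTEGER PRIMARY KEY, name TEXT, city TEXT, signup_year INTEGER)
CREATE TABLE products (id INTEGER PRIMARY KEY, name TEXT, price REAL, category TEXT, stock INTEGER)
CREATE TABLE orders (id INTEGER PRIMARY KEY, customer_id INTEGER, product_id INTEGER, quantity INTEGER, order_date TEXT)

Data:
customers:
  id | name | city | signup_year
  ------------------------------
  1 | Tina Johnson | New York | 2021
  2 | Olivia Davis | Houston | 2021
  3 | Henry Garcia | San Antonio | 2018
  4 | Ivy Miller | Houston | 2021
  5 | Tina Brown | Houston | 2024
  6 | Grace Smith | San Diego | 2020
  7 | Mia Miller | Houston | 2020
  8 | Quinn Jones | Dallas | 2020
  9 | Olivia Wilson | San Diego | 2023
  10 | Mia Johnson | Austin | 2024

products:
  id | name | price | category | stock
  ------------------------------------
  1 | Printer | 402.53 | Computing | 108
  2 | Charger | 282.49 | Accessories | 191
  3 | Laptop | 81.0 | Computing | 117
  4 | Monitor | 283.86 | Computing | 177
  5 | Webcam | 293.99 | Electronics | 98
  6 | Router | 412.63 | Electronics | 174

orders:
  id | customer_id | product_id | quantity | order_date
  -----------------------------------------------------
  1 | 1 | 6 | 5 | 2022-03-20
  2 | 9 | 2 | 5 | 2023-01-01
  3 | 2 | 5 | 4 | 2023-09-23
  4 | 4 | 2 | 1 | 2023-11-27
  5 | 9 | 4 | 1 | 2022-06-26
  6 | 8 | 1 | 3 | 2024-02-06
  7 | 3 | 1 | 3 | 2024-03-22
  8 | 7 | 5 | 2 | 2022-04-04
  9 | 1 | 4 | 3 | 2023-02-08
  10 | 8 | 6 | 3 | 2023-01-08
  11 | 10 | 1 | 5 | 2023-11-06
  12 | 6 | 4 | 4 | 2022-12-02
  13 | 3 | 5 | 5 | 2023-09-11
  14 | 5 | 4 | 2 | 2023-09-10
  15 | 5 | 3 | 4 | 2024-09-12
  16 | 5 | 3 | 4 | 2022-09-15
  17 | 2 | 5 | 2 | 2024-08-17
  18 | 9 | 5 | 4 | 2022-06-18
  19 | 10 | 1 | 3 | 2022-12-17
SELECT name, price, stock FROM products WHERE price >= 306.66 AND stock >= 90

Execution result:
name | price | stock
Printer | 402.53 | 108
Router | 412.63 | 174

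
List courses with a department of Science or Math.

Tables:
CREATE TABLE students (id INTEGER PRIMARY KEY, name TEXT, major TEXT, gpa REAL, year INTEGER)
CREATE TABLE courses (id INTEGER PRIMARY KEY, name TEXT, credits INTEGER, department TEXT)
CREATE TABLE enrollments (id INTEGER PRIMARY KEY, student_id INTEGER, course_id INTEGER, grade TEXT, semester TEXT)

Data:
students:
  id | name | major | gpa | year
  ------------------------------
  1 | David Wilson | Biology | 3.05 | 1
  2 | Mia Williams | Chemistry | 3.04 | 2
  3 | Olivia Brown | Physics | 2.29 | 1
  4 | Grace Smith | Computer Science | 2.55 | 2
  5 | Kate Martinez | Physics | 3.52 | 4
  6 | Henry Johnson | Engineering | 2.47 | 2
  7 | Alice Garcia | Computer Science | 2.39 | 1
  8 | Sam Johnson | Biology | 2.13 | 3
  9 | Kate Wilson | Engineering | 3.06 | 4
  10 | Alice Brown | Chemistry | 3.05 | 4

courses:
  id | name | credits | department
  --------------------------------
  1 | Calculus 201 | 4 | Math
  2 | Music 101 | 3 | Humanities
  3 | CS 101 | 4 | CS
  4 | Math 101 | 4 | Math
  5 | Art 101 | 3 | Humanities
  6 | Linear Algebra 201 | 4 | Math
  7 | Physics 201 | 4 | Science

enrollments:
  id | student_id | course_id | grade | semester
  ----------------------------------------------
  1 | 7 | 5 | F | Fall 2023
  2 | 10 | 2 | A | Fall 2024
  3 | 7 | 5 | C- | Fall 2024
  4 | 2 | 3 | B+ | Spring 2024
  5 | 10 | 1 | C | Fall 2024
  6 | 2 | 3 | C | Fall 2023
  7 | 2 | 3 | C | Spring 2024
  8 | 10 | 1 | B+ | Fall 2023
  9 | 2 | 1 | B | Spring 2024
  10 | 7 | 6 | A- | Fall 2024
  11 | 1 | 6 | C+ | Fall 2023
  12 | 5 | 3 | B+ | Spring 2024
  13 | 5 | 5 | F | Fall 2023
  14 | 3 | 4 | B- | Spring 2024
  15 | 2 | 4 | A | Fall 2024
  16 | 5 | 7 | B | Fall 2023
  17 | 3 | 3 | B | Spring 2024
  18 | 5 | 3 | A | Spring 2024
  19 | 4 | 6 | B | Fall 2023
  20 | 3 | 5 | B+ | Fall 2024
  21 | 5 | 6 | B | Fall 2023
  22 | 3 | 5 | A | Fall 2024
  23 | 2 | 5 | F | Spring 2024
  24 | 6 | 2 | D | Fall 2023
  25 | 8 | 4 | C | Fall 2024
SELECT name, department FROM courses WHERE department IN ('Science', 'Math')

Execution result:
name | department
Calculus 201 | Math
Math 101 | Math
Linear Algebra 201 | Math
Physics 201 | Science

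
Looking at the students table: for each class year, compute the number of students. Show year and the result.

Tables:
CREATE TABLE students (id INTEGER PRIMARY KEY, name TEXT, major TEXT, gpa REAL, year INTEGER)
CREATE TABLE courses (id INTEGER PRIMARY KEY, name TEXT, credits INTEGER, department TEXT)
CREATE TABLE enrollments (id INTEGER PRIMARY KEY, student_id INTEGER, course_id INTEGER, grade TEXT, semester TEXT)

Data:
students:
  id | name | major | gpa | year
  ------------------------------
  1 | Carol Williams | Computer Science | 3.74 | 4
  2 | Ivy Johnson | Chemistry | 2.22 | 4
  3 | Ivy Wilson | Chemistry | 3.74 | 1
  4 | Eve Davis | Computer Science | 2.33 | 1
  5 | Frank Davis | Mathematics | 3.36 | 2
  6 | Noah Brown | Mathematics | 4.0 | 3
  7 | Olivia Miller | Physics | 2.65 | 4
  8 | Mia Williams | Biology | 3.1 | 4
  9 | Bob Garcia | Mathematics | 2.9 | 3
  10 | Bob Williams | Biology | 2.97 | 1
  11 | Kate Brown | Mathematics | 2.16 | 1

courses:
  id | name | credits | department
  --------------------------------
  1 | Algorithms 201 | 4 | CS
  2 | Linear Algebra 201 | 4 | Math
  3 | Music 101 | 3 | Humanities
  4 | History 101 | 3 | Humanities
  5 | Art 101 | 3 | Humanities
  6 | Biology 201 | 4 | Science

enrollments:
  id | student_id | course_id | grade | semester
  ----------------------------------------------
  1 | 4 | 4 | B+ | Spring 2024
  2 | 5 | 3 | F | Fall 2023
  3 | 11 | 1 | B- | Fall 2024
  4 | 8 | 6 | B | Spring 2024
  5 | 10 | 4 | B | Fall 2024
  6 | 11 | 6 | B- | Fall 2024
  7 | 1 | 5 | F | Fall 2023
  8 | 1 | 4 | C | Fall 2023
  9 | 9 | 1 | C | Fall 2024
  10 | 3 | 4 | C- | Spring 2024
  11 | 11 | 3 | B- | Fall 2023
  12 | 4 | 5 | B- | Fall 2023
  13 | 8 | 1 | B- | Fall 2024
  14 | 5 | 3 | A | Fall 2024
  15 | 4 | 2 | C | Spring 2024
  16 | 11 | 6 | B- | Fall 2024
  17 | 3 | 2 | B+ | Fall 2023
SELECT year, COUNT(*) AS n FROM students GROUP BY year

Execution result:
year | n
1 | 4
2 | 1
3 | 2
4 | 4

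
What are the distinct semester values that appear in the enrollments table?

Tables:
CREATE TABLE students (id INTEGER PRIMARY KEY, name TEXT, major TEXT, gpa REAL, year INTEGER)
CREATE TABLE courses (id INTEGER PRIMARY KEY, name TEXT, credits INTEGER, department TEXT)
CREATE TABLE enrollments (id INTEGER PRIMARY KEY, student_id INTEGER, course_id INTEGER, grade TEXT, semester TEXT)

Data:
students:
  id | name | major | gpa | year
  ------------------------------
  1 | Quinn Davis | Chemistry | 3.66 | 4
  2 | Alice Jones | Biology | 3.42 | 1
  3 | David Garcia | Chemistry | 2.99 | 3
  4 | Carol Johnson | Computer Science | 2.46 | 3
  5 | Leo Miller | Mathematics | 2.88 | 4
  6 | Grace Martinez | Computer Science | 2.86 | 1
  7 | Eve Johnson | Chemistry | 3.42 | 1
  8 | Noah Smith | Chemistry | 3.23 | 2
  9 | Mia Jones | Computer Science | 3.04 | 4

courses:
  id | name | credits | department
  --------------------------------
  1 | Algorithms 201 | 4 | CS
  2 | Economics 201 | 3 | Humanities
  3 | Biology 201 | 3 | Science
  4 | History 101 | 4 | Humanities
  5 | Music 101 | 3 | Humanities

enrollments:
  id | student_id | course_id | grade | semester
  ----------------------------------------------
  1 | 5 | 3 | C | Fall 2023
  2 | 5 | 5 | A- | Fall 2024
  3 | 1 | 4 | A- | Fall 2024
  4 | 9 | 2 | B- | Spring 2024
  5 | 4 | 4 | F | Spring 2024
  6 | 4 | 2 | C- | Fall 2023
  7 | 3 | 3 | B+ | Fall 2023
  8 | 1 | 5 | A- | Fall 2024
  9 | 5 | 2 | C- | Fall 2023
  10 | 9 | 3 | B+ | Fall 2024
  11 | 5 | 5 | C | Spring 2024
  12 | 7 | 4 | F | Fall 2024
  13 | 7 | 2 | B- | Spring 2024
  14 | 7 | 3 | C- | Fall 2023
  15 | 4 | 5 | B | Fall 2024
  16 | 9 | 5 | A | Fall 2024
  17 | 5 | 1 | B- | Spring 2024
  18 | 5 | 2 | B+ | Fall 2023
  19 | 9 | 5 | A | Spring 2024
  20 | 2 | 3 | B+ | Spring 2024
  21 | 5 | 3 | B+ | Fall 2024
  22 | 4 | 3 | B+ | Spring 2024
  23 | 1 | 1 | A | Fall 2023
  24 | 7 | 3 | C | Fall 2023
SELECT DISTINCT semester FROM enrollments

Execution result:
semester
Fall 2023
Fall 2024
Spring 2024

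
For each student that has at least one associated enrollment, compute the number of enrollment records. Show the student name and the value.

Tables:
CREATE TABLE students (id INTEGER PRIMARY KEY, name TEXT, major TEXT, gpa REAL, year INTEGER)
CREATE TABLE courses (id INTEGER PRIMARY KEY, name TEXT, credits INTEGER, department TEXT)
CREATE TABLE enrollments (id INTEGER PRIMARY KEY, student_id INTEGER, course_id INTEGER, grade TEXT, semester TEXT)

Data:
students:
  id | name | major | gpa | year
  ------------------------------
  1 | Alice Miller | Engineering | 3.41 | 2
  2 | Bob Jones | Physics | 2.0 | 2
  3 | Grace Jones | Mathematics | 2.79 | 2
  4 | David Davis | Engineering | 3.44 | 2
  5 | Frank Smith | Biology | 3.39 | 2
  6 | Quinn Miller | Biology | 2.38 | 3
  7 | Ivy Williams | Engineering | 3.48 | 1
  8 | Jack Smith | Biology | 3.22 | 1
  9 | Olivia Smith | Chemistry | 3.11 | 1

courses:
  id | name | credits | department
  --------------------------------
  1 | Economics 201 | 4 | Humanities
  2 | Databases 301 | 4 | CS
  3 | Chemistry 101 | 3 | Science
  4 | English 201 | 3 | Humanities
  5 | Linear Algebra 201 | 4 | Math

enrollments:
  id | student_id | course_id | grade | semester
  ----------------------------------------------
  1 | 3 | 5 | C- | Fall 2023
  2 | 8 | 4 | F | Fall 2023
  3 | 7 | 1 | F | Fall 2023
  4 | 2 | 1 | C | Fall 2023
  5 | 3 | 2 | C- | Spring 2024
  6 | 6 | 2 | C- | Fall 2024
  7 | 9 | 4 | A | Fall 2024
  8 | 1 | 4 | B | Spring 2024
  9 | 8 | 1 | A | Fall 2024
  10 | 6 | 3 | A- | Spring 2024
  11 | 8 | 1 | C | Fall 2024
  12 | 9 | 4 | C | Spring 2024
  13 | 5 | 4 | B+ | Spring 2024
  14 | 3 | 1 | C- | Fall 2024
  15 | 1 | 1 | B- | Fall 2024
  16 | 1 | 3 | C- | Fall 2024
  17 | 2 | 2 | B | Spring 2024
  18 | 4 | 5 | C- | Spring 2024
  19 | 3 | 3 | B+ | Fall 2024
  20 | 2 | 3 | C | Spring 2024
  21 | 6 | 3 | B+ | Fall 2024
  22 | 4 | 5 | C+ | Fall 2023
SELECT p.name, COUNT(*) AS n FROM enrollments c JOIN students p ON c.student_id = p.id GROUP BY p.id, p.name

Execution result:
name | n
Alice Miller | 3
Bob Jones | 3
Grace Jones | 4
David Davis | 2
Frank Smith | 1
Quinn Miller | 3
Ivy Williams | 1
Jack Smith | 3
Olivia Smith | 2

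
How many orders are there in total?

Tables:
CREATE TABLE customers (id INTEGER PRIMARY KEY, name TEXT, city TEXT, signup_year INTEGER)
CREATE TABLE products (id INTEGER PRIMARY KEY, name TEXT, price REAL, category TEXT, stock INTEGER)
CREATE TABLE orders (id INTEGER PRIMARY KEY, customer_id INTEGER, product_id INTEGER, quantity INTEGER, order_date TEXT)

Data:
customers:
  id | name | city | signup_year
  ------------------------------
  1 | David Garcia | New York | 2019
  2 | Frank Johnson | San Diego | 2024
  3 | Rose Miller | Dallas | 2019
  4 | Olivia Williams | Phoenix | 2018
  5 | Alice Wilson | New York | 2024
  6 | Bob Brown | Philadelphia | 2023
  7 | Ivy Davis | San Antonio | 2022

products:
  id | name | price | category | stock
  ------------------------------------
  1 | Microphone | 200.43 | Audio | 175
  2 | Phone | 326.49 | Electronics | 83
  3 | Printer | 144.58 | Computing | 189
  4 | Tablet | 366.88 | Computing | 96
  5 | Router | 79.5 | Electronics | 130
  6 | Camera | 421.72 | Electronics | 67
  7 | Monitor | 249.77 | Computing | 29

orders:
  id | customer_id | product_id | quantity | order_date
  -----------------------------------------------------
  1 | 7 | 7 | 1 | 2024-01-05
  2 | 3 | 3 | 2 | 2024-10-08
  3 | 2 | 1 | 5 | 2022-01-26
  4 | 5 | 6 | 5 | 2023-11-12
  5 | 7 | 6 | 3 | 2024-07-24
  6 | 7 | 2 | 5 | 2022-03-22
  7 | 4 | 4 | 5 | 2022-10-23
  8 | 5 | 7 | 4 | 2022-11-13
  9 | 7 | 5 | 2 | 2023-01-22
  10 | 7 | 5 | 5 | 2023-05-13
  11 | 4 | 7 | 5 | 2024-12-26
SELECT COUNT(*) FROM orders

Execution result:
11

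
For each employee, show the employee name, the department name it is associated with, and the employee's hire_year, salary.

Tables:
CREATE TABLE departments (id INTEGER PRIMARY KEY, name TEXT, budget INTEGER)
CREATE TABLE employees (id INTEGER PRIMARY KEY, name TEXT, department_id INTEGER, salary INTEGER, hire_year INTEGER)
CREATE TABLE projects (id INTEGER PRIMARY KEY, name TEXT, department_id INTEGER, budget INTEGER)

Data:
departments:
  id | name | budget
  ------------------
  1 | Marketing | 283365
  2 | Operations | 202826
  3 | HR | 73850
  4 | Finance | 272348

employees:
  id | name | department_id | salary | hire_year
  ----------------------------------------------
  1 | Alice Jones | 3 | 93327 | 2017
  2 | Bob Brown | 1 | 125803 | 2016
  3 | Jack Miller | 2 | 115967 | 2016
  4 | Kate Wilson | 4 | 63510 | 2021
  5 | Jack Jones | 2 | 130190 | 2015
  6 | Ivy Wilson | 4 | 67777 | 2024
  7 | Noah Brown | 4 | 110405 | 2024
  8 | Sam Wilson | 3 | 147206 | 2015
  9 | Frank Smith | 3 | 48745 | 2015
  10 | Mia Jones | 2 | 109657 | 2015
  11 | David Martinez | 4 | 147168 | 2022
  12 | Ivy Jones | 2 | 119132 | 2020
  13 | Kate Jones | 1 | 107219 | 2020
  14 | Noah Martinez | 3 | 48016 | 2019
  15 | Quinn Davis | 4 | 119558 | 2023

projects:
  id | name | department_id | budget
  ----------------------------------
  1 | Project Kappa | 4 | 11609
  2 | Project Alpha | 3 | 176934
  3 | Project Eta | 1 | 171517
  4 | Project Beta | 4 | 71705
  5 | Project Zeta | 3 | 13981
SELECT c.name, p.name AS department, c.hire_year, c.salary FROM employees c JOIN departments p ON c.department_id = p.id

Execution result:
name | department | hire_year | salary
Alice Jones | HR | 2017 | 93327
Bob Brown | Marketing | 2016 | 125803
Jack Miller | Operations | 2016 | 115967
Kate Wilson | Finance | 2021 | 63510
Jack Jones | Operations | 2015 | 130190
Ivy Wilson | Finance | 2024 | 67777
Noah Brown | Finance | 2024 | 110405
Sam Wilson | HR | 2015 | 147206
Frank Smith | HR | 2015 | 48745
Mia Jones | Operations | 2015 | 109657
David Martinez | Finance | 2022 | 147168
Ivy Jones | Operations | 2020 | 119132
Kate Jones | Marketing | 2020 | 107219
Noah Martinez | HR | 2019 | 48016
Quinn Davis | Finance | 2023 | 119558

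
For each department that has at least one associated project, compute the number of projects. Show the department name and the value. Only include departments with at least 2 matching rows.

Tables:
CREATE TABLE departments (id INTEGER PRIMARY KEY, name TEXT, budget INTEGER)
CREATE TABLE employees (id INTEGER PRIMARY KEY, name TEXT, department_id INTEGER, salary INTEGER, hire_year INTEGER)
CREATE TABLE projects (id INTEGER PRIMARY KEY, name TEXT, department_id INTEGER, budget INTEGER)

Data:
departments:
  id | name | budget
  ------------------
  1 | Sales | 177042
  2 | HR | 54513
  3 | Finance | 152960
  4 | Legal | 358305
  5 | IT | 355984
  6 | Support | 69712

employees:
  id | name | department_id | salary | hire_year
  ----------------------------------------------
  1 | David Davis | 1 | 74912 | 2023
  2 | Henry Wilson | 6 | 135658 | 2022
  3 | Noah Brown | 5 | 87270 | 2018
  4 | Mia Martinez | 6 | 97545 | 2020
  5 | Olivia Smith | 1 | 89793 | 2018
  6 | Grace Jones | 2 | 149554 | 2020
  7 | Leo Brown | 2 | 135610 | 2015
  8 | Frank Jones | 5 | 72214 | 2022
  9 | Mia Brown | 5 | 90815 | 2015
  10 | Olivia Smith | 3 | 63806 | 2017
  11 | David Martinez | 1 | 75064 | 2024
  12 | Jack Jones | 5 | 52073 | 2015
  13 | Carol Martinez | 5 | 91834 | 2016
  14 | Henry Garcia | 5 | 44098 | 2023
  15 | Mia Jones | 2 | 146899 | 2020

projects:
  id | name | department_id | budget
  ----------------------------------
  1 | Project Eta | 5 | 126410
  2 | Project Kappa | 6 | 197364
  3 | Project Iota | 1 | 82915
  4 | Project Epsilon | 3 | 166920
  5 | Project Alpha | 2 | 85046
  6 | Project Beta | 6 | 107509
SELECT p.name, COUNT(*) AS n FROM projects c JOIN departments p ON c.department_id = p.id GROUP BY p.id, p.name HAVING COUNT(*) >= 2

Execution result:
name | n
Support | 2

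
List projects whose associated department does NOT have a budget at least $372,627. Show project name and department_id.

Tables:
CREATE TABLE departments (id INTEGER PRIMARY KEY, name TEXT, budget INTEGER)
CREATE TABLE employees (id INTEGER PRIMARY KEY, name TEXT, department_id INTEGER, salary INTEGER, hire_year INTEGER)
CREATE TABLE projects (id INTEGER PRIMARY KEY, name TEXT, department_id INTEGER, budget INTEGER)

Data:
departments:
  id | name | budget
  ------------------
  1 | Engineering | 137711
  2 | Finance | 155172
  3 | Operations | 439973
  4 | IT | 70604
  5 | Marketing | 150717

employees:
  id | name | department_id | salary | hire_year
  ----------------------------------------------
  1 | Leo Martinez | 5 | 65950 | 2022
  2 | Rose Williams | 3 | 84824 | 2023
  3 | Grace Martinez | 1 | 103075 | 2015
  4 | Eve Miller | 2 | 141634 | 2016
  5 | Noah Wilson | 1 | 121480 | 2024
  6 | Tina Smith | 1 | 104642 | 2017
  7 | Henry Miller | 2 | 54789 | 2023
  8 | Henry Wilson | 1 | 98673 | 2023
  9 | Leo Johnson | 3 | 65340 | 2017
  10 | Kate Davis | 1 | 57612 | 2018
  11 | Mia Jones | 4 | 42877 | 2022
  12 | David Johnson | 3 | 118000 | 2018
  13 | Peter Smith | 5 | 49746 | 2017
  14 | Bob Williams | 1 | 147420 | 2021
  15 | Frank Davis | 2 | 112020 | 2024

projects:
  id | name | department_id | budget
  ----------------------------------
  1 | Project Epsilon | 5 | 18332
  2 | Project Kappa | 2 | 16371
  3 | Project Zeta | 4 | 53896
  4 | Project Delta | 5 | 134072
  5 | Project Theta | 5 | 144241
SELECT name, department_id FROM projects WHERE department_id NOT IN (SELECT id FROM departments WHERE budget >= 372627)

Execution result:
name | department_id
Project Epsilon | 5
Project Kappa | 2
Project Zeta | 4
Project Delta | 5
Project Theta | 5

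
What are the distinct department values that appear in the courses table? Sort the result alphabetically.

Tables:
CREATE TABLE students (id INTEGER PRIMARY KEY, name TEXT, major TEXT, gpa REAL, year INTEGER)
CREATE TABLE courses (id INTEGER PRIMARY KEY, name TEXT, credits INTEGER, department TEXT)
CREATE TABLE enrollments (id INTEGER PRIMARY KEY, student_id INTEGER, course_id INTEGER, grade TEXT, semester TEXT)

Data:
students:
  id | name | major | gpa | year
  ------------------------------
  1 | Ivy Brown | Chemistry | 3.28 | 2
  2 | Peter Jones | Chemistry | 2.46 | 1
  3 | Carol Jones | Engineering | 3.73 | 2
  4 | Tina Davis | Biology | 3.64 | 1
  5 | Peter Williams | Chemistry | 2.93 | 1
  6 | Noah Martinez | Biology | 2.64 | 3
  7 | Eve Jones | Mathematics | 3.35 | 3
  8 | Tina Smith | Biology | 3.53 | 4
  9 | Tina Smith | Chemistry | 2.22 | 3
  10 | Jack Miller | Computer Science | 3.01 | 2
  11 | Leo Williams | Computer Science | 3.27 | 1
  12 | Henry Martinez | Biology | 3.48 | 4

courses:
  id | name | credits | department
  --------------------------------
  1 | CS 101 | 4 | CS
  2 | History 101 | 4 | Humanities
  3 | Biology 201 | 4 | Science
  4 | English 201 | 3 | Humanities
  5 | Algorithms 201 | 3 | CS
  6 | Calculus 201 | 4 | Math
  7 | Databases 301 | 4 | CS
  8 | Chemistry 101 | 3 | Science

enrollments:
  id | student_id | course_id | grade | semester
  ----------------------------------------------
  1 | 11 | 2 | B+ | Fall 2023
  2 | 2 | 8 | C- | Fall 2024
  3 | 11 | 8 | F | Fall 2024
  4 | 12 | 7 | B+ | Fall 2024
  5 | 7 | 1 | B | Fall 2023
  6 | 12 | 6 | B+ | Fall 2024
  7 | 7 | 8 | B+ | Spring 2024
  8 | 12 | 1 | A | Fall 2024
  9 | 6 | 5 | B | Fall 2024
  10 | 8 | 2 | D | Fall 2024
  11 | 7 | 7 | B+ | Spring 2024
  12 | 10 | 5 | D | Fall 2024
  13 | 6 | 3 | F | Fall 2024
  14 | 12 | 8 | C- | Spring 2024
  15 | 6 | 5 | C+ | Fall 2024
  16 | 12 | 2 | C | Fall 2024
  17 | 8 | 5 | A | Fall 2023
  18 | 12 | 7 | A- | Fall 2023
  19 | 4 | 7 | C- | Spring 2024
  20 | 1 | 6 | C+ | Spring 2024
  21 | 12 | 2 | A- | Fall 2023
SELECT DISTINCT department FROM courses ORDER BY department

Execution result:
department
CS
Humanities
Math
Science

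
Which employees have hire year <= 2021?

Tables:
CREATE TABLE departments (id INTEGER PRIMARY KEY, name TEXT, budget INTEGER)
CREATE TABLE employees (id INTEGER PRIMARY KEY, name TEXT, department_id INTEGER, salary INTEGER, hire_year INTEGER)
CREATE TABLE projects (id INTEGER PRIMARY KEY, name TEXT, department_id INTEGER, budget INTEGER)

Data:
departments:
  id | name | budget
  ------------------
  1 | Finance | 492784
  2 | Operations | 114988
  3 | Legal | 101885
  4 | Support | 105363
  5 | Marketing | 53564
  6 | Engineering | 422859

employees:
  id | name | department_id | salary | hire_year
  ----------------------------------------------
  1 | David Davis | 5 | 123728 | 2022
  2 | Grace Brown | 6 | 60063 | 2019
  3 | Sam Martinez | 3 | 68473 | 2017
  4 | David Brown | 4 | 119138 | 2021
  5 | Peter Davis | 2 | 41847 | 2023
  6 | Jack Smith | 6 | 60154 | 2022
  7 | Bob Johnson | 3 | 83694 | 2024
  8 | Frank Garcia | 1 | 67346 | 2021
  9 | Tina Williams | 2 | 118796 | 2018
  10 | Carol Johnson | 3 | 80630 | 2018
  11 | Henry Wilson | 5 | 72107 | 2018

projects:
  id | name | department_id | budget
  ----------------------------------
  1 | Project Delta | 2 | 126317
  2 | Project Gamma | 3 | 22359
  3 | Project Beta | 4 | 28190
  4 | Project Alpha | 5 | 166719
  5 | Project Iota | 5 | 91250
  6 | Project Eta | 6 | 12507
SELECT name, hire_year FROM employees WHERE hire_year <= 2021

Execution result:
name | hire_year
Grace Brown | 2019
Sam Martinez | 2017
David Brown | 2021
Frank Garcia | 2021
Tina Williams | 2018
Carol Johnson | 2018
Henry Wilson | 2018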